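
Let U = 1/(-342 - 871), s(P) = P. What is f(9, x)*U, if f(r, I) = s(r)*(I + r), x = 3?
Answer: -108/1213 ≈ -0.089035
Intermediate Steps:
f(r, I) = r*(I + r)
U = -1/1213 (U = 1/(-1213) = -1/1213 ≈ -0.00082440)
f(9, x)*U = (9*(3 + 9))*(-1/1213) = (9*12)*(-1/1213) = 108*(-1/1213) = -108/1213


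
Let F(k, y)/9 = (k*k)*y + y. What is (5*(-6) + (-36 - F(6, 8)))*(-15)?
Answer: 40950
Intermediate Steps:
F(k, y) = 9*y + 9*y*k² (F(k, y) = 9*((k*k)*y + y) = 9*(k²*y + y) = 9*(y*k² + y) = 9*(y + y*k²) = 9*y + 9*y*k²)
(5*(-6) + (-36 - F(6, 8)))*(-15) = (5*(-6) + (-36 - 9*8*(1 + 6²)))*(-15) = (-30 + (-36 - 9*8*(1 + 36)))*(-15) = (-30 + (-36 - 9*8*37))*(-15) = (-30 + (-36 - 1*2664))*(-15) = (-30 + (-36 - 2664))*(-15) = (-30 - 2700)*(-15) = -2730*(-15) = 40950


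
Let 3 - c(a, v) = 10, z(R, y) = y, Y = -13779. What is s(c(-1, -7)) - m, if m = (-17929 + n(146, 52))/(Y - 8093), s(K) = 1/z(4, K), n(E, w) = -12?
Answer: -147459/153104 ≈ -0.96313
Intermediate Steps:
c(a, v) = -7 (c(a, v) = 3 - 1*10 = 3 - 10 = -7)
s(K) = 1/K
m = 17941/21872 (m = (-17929 - 12)/(-13779 - 8093) = -17941/(-21872) = -17941*(-1/21872) = 17941/21872 ≈ 0.82027)
s(c(-1, -7)) - m = 1/(-7) - 1*17941/21872 = -1/7 - 17941/21872 = -147459/153104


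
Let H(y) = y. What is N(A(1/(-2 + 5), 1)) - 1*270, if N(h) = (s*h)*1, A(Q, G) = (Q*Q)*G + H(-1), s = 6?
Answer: -826/3 ≈ -275.33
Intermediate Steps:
A(Q, G) = -1 + G*Q² (A(Q, G) = (Q*Q)*G - 1 = Q²*G - 1 = G*Q² - 1 = -1 + G*Q²)
N(h) = 6*h (N(h) = (6*h)*1 = 6*h)
N(A(1/(-2 + 5), 1)) - 1*270 = 6*(-1 + 1*(1/(-2 + 5))²) - 1*270 = 6*(-1 + 1*(1/3)²) - 270 = 6*(-1 + 1*(⅓)²) - 270 = 6*(-1 + 1*(⅑)) - 270 = 6*(-1 + ⅑) - 270 = 6*(-8/9) - 270 = -16/3 - 270 = -826/3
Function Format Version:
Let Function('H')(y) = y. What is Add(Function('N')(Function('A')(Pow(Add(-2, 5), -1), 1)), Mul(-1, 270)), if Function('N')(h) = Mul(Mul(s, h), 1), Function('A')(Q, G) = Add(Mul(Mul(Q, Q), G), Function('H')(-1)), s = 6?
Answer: Rational(-826, 3) ≈ -275.33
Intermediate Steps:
Function('A')(Q, G) = Add(-1, Mul(G, Pow(Q, 2))) (Function('A')(Q, G) = Add(Mul(Mul(Q, Q), G), -1) = Add(Mul(Pow(Q, 2), G), -1) = Add(Mul(G, Pow(Q, 2)), -1) = Add(-1, Mul(G, Pow(Q, 2))))
Function('N')(h) = Mul(6, h) (Function('N')(h) = Mul(Mul(6, h), 1) = Mul(6, h))
Add(Function('N')(Function('A')(Pow(Add(-2, 5), -1), 1)), Mul(-1, 270)) = Add(Mul(6, Add(-1, Mul(1, Pow(Pow(Add(-2, 5), -1), 2)))), Mul(-1, 270)) = Add(Mul(6, Add(-1, Mul(1, Pow(Pow(3, -1), 2)))), -270) = Add(Mul(6, Add(-1, Mul(1, Pow(Rational(1, 3), 2)))), -270) = Add(Mul(6, Add(-1, Mul(1, Rational(1, 9)))), -270) = Add(Mul(6, Add(-1, Rational(1, 9))), -270) = Add(Mul(6, Rational(-8, 9)), -270) = Add(Rational(-16, 3), -270) = Rational(-826, 3)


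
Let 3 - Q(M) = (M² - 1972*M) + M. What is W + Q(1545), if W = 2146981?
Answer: 2805154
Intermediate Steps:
Q(M) = 3 - M² + 1971*M (Q(M) = 3 - ((M² - 1972*M) + M) = 3 - (M² - 1971*M) = 3 + (-M² + 1971*M) = 3 - M² + 1971*M)
W + Q(1545) = 2146981 + (3 - 1*1545² + 1971*1545) = 2146981 + (3 - 1*2387025 + 3045195) = 2146981 + (3 - 2387025 + 3045195) = 2146981 + 658173 = 2805154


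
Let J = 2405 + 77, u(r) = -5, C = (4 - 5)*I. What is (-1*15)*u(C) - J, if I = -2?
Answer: -2407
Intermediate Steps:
C = 2 (C = (4 - 5)*(-2) = -1*(-2) = 2)
J = 2482
(-1*15)*u(C) - J = -1*15*(-5) - 1*2482 = -15*(-5) - 2482 = 75 - 2482 = -2407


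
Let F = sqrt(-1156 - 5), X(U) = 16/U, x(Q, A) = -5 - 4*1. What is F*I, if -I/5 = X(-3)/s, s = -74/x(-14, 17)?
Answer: 360*I*sqrt(129)/37 ≈ 110.51*I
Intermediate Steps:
x(Q, A) = -9 (x(Q, A) = -5 - 4 = -9)
s = 74/9 (s = -74/(-9) = -74*(-1/9) = 74/9 ≈ 8.2222)
F = 3*I*sqrt(129) (F = sqrt(-1161) = 3*I*sqrt(129) ≈ 34.073*I)
I = 120/37 (I = -5*16/(-3)/74/9 = -5*16*(-1/3)*9/74 = -(-80)*9/(3*74) = -5*(-24/37) = 120/37 ≈ 3.2432)
F*I = (3*I*sqrt(129))*(120/37) = 360*I*sqrt(129)/37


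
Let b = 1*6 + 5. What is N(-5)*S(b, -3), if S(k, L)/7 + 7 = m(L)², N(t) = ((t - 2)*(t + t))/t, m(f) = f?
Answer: -196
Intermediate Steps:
N(t) = -4 + 2*t (N(t) = ((-2 + t)*(2*t))/t = (2*t*(-2 + t))/t = -4 + 2*t)
b = 11 (b = 6 + 5 = 11)
S(k, L) = -49 + 7*L²
N(-5)*S(b, -3) = (-4 + 2*(-5))*(-49 + 7*(-3)²) = (-4 - 10)*(-49 + 7*9) = -14*(-49 + 63) = -14*14 = -196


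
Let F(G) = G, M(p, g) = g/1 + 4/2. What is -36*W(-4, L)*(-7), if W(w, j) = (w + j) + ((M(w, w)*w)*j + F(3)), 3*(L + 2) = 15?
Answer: 6552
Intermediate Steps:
M(p, g) = 2 + g (M(p, g) = g*1 + 4*(1/2) = g + 2 = 2 + g)
L = 3 (L = -2 + (1/3)*15 = -2 + 5 = 3)
W(w, j) = 3 + j + w + j*w*(2 + w) (W(w, j) = (w + j) + (((2 + w)*w)*j + 3) = (j + w) + ((w*(2 + w))*j + 3) = (j + w) + (j*w*(2 + w) + 3) = (j + w) + (3 + j*w*(2 + w)) = 3 + j + w + j*w*(2 + w))
-36*W(-4, L)*(-7) = -36*(3 + 3 - 4 + 3*(-4)*(2 - 4))*(-7) = -36*(3 + 3 - 4 + 3*(-4)*(-2))*(-7) = -36*(3 + 3 - 4 + 24)*(-7) = -36*26*(-7) = -936*(-7) = 6552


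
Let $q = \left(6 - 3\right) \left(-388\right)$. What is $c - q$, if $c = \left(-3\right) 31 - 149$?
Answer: $922$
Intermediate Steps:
$q = -1164$ ($q = 3 \left(-388\right) = -1164$)
$c = -242$ ($c = -93 - 149 = -242$)
$c - q = -242 - -1164 = -242 + 1164 = 922$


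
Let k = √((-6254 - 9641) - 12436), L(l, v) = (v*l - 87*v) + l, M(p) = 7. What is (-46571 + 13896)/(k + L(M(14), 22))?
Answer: 11455855/620268 + 6535*I*√28331/620268 ≈ 18.469 + 1.7734*I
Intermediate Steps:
L(l, v) = l - 87*v + l*v (L(l, v) = (l*v - 87*v) + l = (-87*v + l*v) + l = l - 87*v + l*v)
k = I*√28331 (k = √(-15895 - 12436) = √(-28331) = I*√28331 ≈ 168.32*I)
(-46571 + 13896)/(k + L(M(14), 22)) = (-46571 + 13896)/(I*√28331 + (7 - 87*22 + 7*22)) = -32675/(I*√28331 + (7 - 1914 + 154)) = -32675/(I*√28331 - 1753) = -32675/(-1753 + I*√28331)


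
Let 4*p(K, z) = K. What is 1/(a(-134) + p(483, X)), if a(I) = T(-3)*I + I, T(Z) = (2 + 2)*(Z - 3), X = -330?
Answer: 4/12811 ≈ 0.00031223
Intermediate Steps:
p(K, z) = K/4
T(Z) = -12 + 4*Z (T(Z) = 4*(-3 + Z) = -12 + 4*Z)
a(I) = -23*I (a(I) = (-12 + 4*(-3))*I + I = (-12 - 12)*I + I = -24*I + I = -23*I)
1/(a(-134) + p(483, X)) = 1/(-23*(-134) + (1/4)*483) = 1/(3082 + 483/4) = 1/(12811/4) = 4/12811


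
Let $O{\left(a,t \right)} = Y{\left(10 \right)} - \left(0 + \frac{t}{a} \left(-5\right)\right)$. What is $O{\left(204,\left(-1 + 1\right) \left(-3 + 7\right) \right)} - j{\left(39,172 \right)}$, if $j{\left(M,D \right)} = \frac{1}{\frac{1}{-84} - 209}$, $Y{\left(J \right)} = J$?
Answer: $\frac{175654}{17557} \approx 10.005$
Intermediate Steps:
$j{\left(M,D \right)} = - \frac{84}{17557}$ ($j{\left(M,D \right)} = \frac{1}{- \frac{1}{84} - 209} = \frac{1}{- \frac{17557}{84}} = - \frac{84}{17557}$)
$O{\left(a,t \right)} = 10 + \frac{5 t}{a}$ ($O{\left(a,t \right)} = 10 - \left(0 + \frac{t}{a} \left(-5\right)\right) = 10 - \left(0 - \frac{5 t}{a}\right) = 10 - - \frac{5 t}{a} = 10 + \frac{5 t}{a}$)
$O{\left(204,\left(-1 + 1\right) \left(-3 + 7\right) \right)} - j{\left(39,172 \right)} = \left(10 + \frac{5 \left(-1 + 1\right) \left(-3 + 7\right)}{204}\right) - - \frac{84}{17557} = \left(10 + 5 \cdot 0 \cdot 4 \cdot \frac{1}{204}\right) + \frac{84}{17557} = \left(10 + 5 \cdot 0 \cdot \frac{1}{204}\right) + \frac{84}{17557} = \left(10 + 0\right) + \frac{84}{17557} = 10 + \frac{84}{17557} = \frac{175654}{17557}$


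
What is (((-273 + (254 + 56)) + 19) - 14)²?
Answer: 1764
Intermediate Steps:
(((-273 + (254 + 56)) + 19) - 14)² = (((-273 + 310) + 19) - 14)² = ((37 + 19) - 14)² = (56 - 14)² = 42² = 1764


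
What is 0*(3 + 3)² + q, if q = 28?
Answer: 28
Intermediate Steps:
0*(3 + 3)² + q = 0*(3 + 3)² + 28 = 0*6² + 28 = 0*36 + 28 = 0 + 28 = 28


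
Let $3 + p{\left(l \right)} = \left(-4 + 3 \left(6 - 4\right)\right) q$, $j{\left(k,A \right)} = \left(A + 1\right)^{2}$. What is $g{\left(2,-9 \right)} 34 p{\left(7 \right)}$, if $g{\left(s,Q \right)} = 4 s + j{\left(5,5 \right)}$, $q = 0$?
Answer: $-4488$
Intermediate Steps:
$j{\left(k,A \right)} = \left(1 + A\right)^{2}$
$p{\left(l \right)} = -3$ ($p{\left(l \right)} = -3 + \left(-4 + 3 \left(6 - 4\right)\right) 0 = -3 + \left(-4 + 3 \cdot 2\right) 0 = -3 + \left(-4 + 6\right) 0 = -3 + 2 \cdot 0 = -3 + 0 = -3$)
$g{\left(s,Q \right)} = 36 + 4 s$ ($g{\left(s,Q \right)} = 4 s + \left(1 + 5\right)^{2} = 4 s + 6^{2} = 4 s + 36 = 36 + 4 s$)
$g{\left(2,-9 \right)} 34 p{\left(7 \right)} = \left(36 + 4 \cdot 2\right) 34 \left(-3\right) = \left(36 + 8\right) 34 \left(-3\right) = 44 \cdot 34 \left(-3\right) = 1496 \left(-3\right) = -4488$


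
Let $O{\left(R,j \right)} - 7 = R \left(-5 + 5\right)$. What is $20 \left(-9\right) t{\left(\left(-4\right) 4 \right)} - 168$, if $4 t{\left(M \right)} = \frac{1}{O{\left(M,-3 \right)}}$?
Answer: $- \frac{1221}{7} \approx -174.43$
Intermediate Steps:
$O{\left(R,j \right)} = 7$ ($O{\left(R,j \right)} = 7 + R \left(-5 + 5\right) = 7 + R 0 = 7 + 0 = 7$)
$t{\left(M \right)} = \frac{1}{28}$ ($t{\left(M \right)} = \frac{1}{4 \cdot 7} = \frac{1}{4} \cdot \frac{1}{7} = \frac{1}{28}$)
$20 \left(-9\right) t{\left(\left(-4\right) 4 \right)} - 168 = 20 \left(-9\right) \frac{1}{28} - 168 = \left(-180\right) \frac{1}{28} - 168 = - \frac{45}{7} - 168 = - \frac{1221}{7}$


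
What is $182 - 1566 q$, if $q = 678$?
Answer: $-1061566$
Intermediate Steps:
$182 - 1566 q = 182 - 1061748 = -1061566$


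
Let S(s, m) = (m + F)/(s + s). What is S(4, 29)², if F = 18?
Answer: 2209/64 ≈ 34.516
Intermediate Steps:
S(s, m) = (18 + m)/(2*s) (S(s, m) = (m + 18)/(s + s) = (18 + m)/((2*s)) = (18 + m)*(1/(2*s)) = (18 + m)/(2*s))
S(4, 29)² = ((½)*(18 + 29)/4)² = ((½)*(¼)*47)² = (47/8)² = 2209/64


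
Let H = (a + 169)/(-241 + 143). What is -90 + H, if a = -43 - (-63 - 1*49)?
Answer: -647/7 ≈ -92.429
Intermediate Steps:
a = 69 (a = -43 - (-63 - 49) = -43 - 1*(-112) = -43 + 112 = 69)
H = -17/7 (H = (69 + 169)/(-241 + 143) = 238/(-98) = 238*(-1/98) = -17/7 ≈ -2.4286)
-90 + H = -90 - 17/7 = -647/7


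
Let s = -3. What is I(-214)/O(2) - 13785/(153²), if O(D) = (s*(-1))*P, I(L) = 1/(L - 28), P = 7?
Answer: -7786531/13218282 ≈ -0.58907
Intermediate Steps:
I(L) = 1/(-28 + L)
O(D) = 21 (O(D) = -3*(-1)*7 = 3*7 = 21)
I(-214)/O(2) - 13785/(153²) = 1/(-28 - 214*21) - 13785/(153²) = (1/21)/(-242) - 13785/23409 = -1/242*1/21 - 13785*1/23409 = -1/5082 - 4595/7803 = -7786531/13218282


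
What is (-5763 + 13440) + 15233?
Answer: 22910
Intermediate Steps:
(-5763 + 13440) + 15233 = 7677 + 15233 = 22910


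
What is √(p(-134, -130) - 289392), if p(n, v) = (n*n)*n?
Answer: 2*I*√673874 ≈ 1641.8*I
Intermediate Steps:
p(n, v) = n³ (p(n, v) = n²*n = n³)
√(p(-134, -130) - 289392) = √((-134)³ - 289392) = √(-2406104 - 289392) = √(-2695496) = 2*I*√673874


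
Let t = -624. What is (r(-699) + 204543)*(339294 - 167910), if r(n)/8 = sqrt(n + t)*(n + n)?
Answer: 35055397512 - 40251931776*I*sqrt(3) ≈ 3.5055e+10 - 6.9718e+10*I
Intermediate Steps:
r(n) = 16*n*sqrt(-624 + n) (r(n) = 8*(sqrt(n - 624)*(n + n)) = 8*(sqrt(-624 + n)*(2*n)) = 8*(2*n*sqrt(-624 + n)) = 16*n*sqrt(-624 + n))
(r(-699) + 204543)*(339294 - 167910) = (16*(-699)*sqrt(-624 - 699) + 204543)*(339294 - 167910) = (16*(-699)*sqrt(-1323) + 204543)*171384 = (16*(-699)*(21*I*sqrt(3)) + 204543)*171384 = (-234864*I*sqrt(3) + 204543)*171384 = (204543 - 234864*I*sqrt(3))*171384 = 35055397512 - 40251931776*I*sqrt(3)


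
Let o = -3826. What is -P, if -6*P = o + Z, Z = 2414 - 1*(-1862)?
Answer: 75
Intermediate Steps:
Z = 4276 (Z = 2414 + 1862 = 4276)
P = -75 (P = -(-3826 + 4276)/6 = -⅙*450 = -75)
-P = -1*(-75) = 75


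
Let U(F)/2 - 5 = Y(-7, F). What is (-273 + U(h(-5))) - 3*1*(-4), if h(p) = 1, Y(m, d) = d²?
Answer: -249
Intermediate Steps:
U(F) = 10 + 2*F²
(-273 + U(h(-5))) - 3*1*(-4) = (-273 + (10 + 2*1²)) - 3*1*(-4) = (-273 + (10 + 2*1)) - 3*(-4) = (-273 + (10 + 2)) + 12 = (-273 + 12) + 12 = -261 + 12 = -249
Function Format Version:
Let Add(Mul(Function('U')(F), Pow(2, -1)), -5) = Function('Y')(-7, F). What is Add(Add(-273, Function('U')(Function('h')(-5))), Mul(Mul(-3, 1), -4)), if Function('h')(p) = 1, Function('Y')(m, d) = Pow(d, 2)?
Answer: -249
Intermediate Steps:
Function('U')(F) = Add(10, Mul(2, Pow(F, 2)))
Add(Add(-273, Function('U')(Function('h')(-5))), Mul(Mul(-3, 1), -4)) = Add(Add(-273, Add(10, Mul(2, Pow(1, 2)))), Mul(Mul(-3, 1), -4)) = Add(Add(-273, Add(10, Mul(2, 1))), Mul(-3, -4)) = Add(Add(-273, Add(10, 2)), 12) = Add(Add(-273, 12), 12) = Add(-261, 12) = -249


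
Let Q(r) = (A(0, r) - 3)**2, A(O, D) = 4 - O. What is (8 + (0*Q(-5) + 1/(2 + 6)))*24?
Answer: 195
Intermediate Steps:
Q(r) = 1 (Q(r) = ((4 - 1*0) - 3)**2 = ((4 + 0) - 3)**2 = (4 - 3)**2 = 1**2 = 1)
(8 + (0*Q(-5) + 1/(2 + 6)))*24 = (8 + (0*1 + 1/(2 + 6)))*24 = (8 + (0 + 1/8))*24 = (8 + 1/8)*24 = (65/8)*24 = 195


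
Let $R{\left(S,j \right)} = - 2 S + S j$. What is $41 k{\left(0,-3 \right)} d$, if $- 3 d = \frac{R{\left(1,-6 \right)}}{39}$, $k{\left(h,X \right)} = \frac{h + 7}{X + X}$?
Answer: $- \frac{1148}{351} \approx -3.2707$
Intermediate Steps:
$k{\left(h,X \right)} = \frac{7 + h}{2 X}$
$d = \frac{8}{117}$ ($d = - \frac{1 \left(-2 - 6\right) \frac{1}{39}}{3} = - \frac{1 \left(-8\right) \frac{1}{39}}{3} = - \frac{\left(-8\right) \frac{1}{39}}{3} = \left(- \frac{1}{3}\right) \left(- \frac{8}{39}\right) = \frac{8}{117} \approx 0.068376$)
$41 k{\left(0,-3 \right)} d = 41 \frac{7 + 0}{2 \left(-3\right)} \frac{8}{117} = 41 \cdot \frac{1}{2} \left(- \frac{1}{3}\right) 7 \cdot \frac{8}{117} = 41 \left(- \frac{7}{6}\right) \frac{8}{117} = \left(- \frac{287}{6}\right) \frac{8}{117} = - \frac{1148}{351}$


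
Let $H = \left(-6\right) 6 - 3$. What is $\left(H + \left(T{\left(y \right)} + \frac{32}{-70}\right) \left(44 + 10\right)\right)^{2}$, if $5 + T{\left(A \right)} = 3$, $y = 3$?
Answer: $\frac{36108081}{1225} \approx 29476.0$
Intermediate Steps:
$T{\left(A \right)} = -2$ ($T{\left(A \right)} = -5 + 3 = -2$)
$H = -39$ ($H = -36 - 3 = -39$)
$\left(H + \left(T{\left(y \right)} + \frac{32}{-70}\right) \left(44 + 10\right)\right)^{2} = \left(-39 + \left(-2 + \frac{32}{-70}\right) \left(44 + 10\right)\right)^{2} = \left(-39 + \left(-2 + 32 \left(- \frac{1}{70}\right)\right) 54\right)^{2} = \left(-39 + \left(-2 - \frac{16}{35}\right) 54\right)^{2} = \left(-39 - \frac{4644}{35}\right)^{2} = \left(- \frac{6009}{35}\right)^{2} = \frac{36108081}{1225}$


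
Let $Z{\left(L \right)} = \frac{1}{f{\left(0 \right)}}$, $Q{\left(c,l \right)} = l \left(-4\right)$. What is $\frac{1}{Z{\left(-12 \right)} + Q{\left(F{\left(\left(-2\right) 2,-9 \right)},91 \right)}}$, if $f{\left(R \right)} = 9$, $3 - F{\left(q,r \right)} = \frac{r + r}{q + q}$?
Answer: $- \frac{9}{3275} \approx -0.0027481$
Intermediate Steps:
$F{\left(q,r \right)} = 3 - \frac{r}{q}$ ($F{\left(q,r \right)} = 3 - \frac{r + r}{q + q} = 3 - \frac{2 r}{2 q} = 3 - 2 r \frac{1}{2 q} = 3 - \frac{r}{q}$)
$Q{\left(c,l \right)} = - 4 l$
$Z{\left(L \right)} = \frac{1}{9}$
$\frac{1}{Z{\left(-12 \right)} + Q{\left(F{\left(\left(-2\right) 2,-9 \right)},91 \right)}} = \frac{1}{\frac{1}{9} - 364} = \frac{1}{- \frac{3275}{9}} = - \frac{9}{3275}$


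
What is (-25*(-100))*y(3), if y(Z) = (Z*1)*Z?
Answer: 22500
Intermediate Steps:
y(Z) = Z**2 (y(Z) = Z*Z = Z**2)
(-25*(-100))*y(3) = -25*(-100)*3**2 = 2500*9 = 22500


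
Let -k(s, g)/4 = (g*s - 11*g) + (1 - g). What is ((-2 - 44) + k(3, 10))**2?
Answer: 96100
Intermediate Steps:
k(s, g) = -4 + 48*g - 4*g*s (k(s, g) = -4*((g*s - 11*g) + (1 - g)) = -4*((-11*g + g*s) + (1 - g)) = -4*(1 - 12*g + g*s) = -4 + 48*g - 4*g*s)
((-2 - 44) + k(3, 10))**2 = ((-2 - 44) + (-4 + 48*10 - 4*10*3))**2 = (-46 + (-4 + 480 - 120))**2 = (-46 + 356)**2 = 310**2 = 96100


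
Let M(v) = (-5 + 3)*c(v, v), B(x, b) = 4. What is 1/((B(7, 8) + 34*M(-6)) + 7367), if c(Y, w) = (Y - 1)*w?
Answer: 1/4515 ≈ 0.00022148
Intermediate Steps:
c(Y, w) = w*(-1 + Y) (c(Y, w) = (-1 + Y)*w = w*(-1 + Y))
M(v) = -2*v*(-1 + v) (M(v) = (-5 + 3)*(v*(-1 + v)) = -2*v*(-1 + v))
1/((B(7, 8) + 34*M(-6)) + 7367) = 1/((4 + 34*(2*(-6)*(1 - 1*(-6)))) + 7367) = 1/((4 + 34*(2*(-6)*(1 + 6))) + 7367) = 1/((4 + 34*(2*(-6)*7)) + 7367) = 1/((4 + 34*(-84)) + 7367) = 1/((4 - 2856) + 7367) = 1/(-2852 + 7367) = 1/4515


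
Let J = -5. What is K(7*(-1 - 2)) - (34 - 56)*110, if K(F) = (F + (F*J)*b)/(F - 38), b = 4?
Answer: 142381/59 ≈ 2413.2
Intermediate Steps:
K(F) = -19*F/(-38 + F) (K(F) = (F + (F*(-5))*4)/(F - 38) = (F - 5*F*4)/(-38 + F) = (F - 20*F)/(-38 + F) = (-19*F)/(-38 + F) = -19*F/(-38 + F))
K(7*(-1 - 2)) - (34 - 56)*110 = -19*7*(-1 - 2)/(-38 + 7*(-1 - 2)) - (34 - 56)*110 = -19*7*(-3)/(-38 + 7*(-3)) - (-22)*110 = -19*(-21)/(-38 - 21) - 1*(-2420) = -19*(-21)/(-59) + 2420 = -19*(-21)*(-1/59) + 2420 = -399/59 + 2420 = 142381/59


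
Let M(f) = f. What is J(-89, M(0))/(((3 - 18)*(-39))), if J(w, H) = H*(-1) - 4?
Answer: -4/585 ≈ -0.0068376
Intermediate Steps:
J(w, H) = -4 - H (J(w, H) = -H - 4 = -4 - H)
J(-89, M(0))/(((3 - 18)*(-39))) = (-4 - 1*0)/(((3 - 18)*(-39))) = (-4 + 0)/((-15*(-39))) = -4/585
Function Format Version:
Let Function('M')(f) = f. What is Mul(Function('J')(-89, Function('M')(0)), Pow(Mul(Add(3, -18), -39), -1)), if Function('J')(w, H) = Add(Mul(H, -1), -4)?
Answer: Rational(-4, 585) ≈ -0.0068376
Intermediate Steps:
Function('J')(w, H) = Add(-4, Mul(-1, H)) (Function('J')(w, H) = Add(Mul(-1, H), -4) = Add(-4, Mul(-1, H)))
Mul(Function('J')(-89, Function('M')(0)), Pow(Mul(Add(3, -18), -39), -1)) = Mul(Add(-4, Mul(-1, 0)), Pow(Mul(Add(3, -18), -39), -1)) = Mul(Add(-4, 0), Pow(Mul(-15, -39), -1)) = Mul(-4, Pow(585, -1)) = Mul(-4, Rational(1, 585)) = Rational(-4, 585)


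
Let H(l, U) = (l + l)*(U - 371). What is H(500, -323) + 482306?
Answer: -211694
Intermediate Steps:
H(l, U) = 2*l*(-371 + U) (H(l, U) = (2*l)*(-371 + U) = 2*l*(-371 + U))
H(500, -323) + 482306 = 2*500*(-371 - 323) + 482306 = 2*500*(-694) + 482306 = -694000 + 482306 = -211694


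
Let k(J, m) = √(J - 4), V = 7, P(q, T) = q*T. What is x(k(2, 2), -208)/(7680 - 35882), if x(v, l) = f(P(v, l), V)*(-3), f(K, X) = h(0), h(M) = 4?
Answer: 6/14101 ≈ 0.00042550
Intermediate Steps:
P(q, T) = T*q
k(J, m) = √(-4 + J)
f(K, X) = 4
x(v, l) = -12 (x(v, l) = 4*(-3) = -12)
x(k(2, 2), -208)/(7680 - 35882) = -12/(7680 - 35882) = -12/(-28202) = -12*(-1/28202) = 6/14101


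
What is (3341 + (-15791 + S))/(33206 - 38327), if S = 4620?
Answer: 870/569 ≈ 1.5290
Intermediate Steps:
(3341 + (-15791 + S))/(33206 - 38327) = (3341 + (-15791 + 4620))/(33206 - 38327) = (3341 - 11171)/(-5121) = -7830*(-1/5121) = 870/569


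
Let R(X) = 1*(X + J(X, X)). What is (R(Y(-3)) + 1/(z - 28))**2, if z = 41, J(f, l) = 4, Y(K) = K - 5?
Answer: 2601/169 ≈ 15.391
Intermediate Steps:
Y(K) = -5 + K
R(X) = 4 + X (R(X) = 1*(X + 4) = 1*(4 + X) = 4 + X)
(R(Y(-3)) + 1/(z - 28))**2 = ((4 + (-5 - 3)) + 1/(41 - 28))**2 = ((4 - 8) + 1/13)**2 = (-4 + 1/13)**2 = (-51/13)**2 = 2601/169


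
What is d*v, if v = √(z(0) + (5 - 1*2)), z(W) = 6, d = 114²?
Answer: 38988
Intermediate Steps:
d = 12996
v = 3 (v = √(6 + (5 - 1*2)) = √(6 + (5 - 2)) = √(6 + 3) = √9 = 3)
d*v = 12996*3 = 38988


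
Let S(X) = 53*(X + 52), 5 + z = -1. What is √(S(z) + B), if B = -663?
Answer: 5*√71 ≈ 42.131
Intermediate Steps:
z = -6 (z = -5 - 1 = -6)
S(X) = 2756 + 53*X (S(X) = 53*(52 + X) = 2756 + 53*X)
√(S(z) + B) = √((2756 + 53*(-6)) - 663) = √((2756 - 318) - 663) = √(2438 - 663) = √1775 = 5*√71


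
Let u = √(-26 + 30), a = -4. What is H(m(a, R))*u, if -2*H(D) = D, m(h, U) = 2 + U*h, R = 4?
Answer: 14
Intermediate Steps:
u = 2 (u = √4 = 2)
H(D) = -D/2
H(m(a, R))*u = -(2 + 4*(-4))/2*2 = -(2 - 16)/2*2 = -½*(-14)*2 = 7*2 = 14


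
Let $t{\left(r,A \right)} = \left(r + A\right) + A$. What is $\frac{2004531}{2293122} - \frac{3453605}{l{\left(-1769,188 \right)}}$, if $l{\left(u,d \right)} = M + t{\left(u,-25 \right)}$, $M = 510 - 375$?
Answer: $\frac{1320485539169}{643602908} \approx 2051.7$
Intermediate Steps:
$M = 135$
$t{\left(r,A \right)} = r + 2 A$ ($t{\left(r,A \right)} = \left(A + r\right) + A = r + 2 A$)
$l{\left(u,d \right)} = 85 + u$ ($l{\left(u,d \right)} = 135 + \left(u + 2 \left(-25\right)\right) = 135 + \left(u - 50\right) = 135 + \left(-50 + u\right) = 85 + u$)
$\frac{2004531}{2293122} - \frac{3453605}{l{\left(-1769,188 \right)}} = \frac{2004531}{2293122} - \frac{3453605}{85 - 1769} = 2004531 \cdot \frac{1}{2293122} - \frac{3453605}{-1684} = \frac{668177}{764374} - - \frac{3453605}{1684} = \frac{668177}{764374} + \frac{3453605}{1684} = \frac{1320485539169}{643602908}$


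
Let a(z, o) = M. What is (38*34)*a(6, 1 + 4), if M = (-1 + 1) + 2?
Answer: 2584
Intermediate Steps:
M = 2 (M = 0 + 2 = 2)
a(z, o) = 2
(38*34)*a(6, 1 + 4) = (38*34)*2 = 1292*2 = 2584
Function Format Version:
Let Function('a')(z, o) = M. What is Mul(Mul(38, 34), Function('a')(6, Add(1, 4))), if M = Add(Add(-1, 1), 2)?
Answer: 2584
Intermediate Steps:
M = 2 (M = Add(0, 2) = 2)
Function('a')(z, o) = 2
Mul(Mul(38, 34), Function('a')(6, Add(1, 4))) = Mul(Mul(38, 34), 2) = Mul(1292, 2) = 2584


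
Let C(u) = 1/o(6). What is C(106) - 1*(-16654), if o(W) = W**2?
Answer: 599545/36 ≈ 16654.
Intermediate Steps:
C(u) = 1/36 (C(u) = 1/(6**2) = 1/36)
C(106) - 1*(-16654) = 1/36 - 1*(-16654) = 1/36 + 16654 = 599545/36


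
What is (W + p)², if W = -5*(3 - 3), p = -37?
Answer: 1369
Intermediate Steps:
W = 0 (W = -5*0 = 0)
(W + p)² = (0 - 37)² = (-37)² = 1369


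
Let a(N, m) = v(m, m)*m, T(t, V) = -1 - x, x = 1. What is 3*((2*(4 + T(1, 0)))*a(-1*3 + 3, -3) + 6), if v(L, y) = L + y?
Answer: 234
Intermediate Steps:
T(t, V) = -2 (T(t, V) = -1 - 1*1 = -1 - 1 = -2)
a(N, m) = 2*m**2 (a(N, m) = (m + m)*m = (2*m)*m = 2*m**2)
3*((2*(4 + T(1, 0)))*a(-1*3 + 3, -3) + 6) = 3*((2*(4 - 2))*(2*(-3)**2) + 6) = 3*((2*2)*(2*9) + 6) = 3*(4*18 + 6) = 3*(72 + 6) = 3*78 = 234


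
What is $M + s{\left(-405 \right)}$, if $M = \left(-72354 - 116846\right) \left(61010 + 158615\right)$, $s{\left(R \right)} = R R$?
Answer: $-41552885975$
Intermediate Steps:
$s{\left(R \right)} = R^{2}$
$M = -41553050000$ ($M = \left(-189200\right) 219625 = -41553050000$)
$M + s{\left(-405 \right)} = -41553050000 + \left(-405\right)^{2} = -41553050000 + 164025 = -41552885975$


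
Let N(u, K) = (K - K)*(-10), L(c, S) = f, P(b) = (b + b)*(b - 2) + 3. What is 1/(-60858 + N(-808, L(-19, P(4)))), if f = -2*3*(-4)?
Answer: -1/60858 ≈ -1.6432e-5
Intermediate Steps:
P(b) = 3 + 2*b*(-2 + b) (P(b) = (2*b)*(-2 + b) + 3 = 2*b*(-2 + b) + 3 = 3 + 2*b*(-2 + b))
f = 24 (f = -6*(-4) = 24)
L(c, S) = 24
N(u, K) = 0 (N(u, K) = 0*(-10) = 0)
1/(-60858 + N(-808, L(-19, P(4)))) = 1/(-60858 + 0) = 1/(-60858) = -1/60858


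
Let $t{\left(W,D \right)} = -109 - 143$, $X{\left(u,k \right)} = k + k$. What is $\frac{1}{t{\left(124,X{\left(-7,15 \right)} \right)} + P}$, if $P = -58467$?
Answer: $- \frac{1}{58719} \approx -1.703 \cdot 10^{-5}$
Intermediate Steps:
$X{\left(u,k \right)} = 2 k$
$t{\left(W,D \right)} = -252$
$\frac{1}{t{\left(124,X{\left(-7,15 \right)} \right)} + P} = \frac{1}{-252 - 58467} = \frac{1}{-58719} = - \frac{1}{58719}$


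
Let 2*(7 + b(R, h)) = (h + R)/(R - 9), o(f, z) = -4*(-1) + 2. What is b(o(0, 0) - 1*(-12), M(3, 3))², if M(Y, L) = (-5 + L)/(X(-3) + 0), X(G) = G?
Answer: 25921/729 ≈ 35.557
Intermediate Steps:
o(f, z) = 6 (o(f, z) = 4 + 2 = 6)
M(Y, L) = 5/3 - L/3 (M(Y, L) = (-5 + L)/(-3 + 0) = (-5 + L)/(-3) = (-5 + L)*(-⅓) = 5/3 - L/3)
b(R, h) = -7 + (R + h)/(2*(-9 + R)) (b(R, h) = -7 + ((h + R)/(R - 9))/2 = -7 + ((R + h)/(-9 + R))/2 = -7 + (R + h)/(2*(-9 + R)))
b(o(0, 0) - 1*(-12), M(3, 3))² = ((126 + (5/3 - ⅓*3) - 13*(6 - 1*(-12)))/(2*(-9 + (6 - 1*(-12)))))² = ((126 + (5/3 - 1) - 13*(6 + 12))/(2*(-9 + (6 + 12))))² = ((126 + ⅔ - 13*18)/(2*(-9 + 18)))² = ((½)*(126 + ⅔ - 234)/9)² = ((½)*(⅑)*(-322/3))² = (-161/27)² = 25921/729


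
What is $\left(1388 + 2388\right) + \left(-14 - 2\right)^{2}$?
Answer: $4032$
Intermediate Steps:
$\left(1388 + 2388\right) + \left(-14 - 2\right)^{2} = 3776 + \left(-16\right)^{2} = 3776 + 256 = 4032$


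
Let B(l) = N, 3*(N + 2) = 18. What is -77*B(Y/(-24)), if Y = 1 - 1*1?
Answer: -308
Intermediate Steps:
Y = 0 (Y = 1 - 1 = 0)
N = 4 (N = -2 + (1/3)*18 = -2 + 6 = 4)
B(l) = 4
-77*B(Y/(-24)) = -77*4 = -308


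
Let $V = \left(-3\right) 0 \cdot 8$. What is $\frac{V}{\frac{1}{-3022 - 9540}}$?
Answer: $0$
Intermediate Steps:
$V = 0$ ($V = 0 \cdot 8 = 0$)
$\frac{V}{\frac{1}{-3022 - 9540}} = \frac{0}{\frac{1}{-3022 - 9540}} = \frac{0}{\frac{1}{-12562}} = \frac{0}{- \frac{1}{12562}} = 0 \left(-12562\right) = 0$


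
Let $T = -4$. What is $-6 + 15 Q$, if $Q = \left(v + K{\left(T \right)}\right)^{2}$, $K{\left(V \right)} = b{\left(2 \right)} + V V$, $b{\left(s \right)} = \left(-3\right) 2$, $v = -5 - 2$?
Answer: $129$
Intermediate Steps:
$v = -7$ ($v = -5 - 2 = -7$)
$b{\left(s \right)} = -6$
$K{\left(V \right)} = -6 + V^{2}$ ($K{\left(V \right)} = -6 + V V = -6 + V^{2}$)
$Q = 9$ ($Q = \left(-7 - \left(6 - \left(-4\right)^{2}\right)\right)^{2} = \left(-7 + \left(-6 + 16\right)\right)^{2} = \left(-7 + 10\right)^{2} = 3^{2} = 9$)
$-6 + 15 Q = -6 + 15 \cdot 9 = -6 + 135 = 129$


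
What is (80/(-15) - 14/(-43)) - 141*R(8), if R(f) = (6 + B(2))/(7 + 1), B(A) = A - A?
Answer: -57151/516 ≈ -110.76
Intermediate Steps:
B(A) = 0
R(f) = 3/4 (R(f) = (6 + 0)/(7 + 1) = 6/8 = 6*(1/8) = 3/4)
(80/(-15) - 14/(-43)) - 141*R(8) = (80/(-15) - 14/(-43)) - 141*3/4 = (80*(-1/15) - 14*(-1/43)) - 423/4 = (-16/3 + 14/43) - 423/4 = -646/129 - 423/4 = -57151/516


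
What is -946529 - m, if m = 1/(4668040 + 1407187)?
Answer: -5750378537084/6075227 ≈ -9.4653e+5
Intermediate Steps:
m = 1/6075227 ≈ 1.6460e-7
-946529 - m = -946529 - 1*1/6075227 = -946529 - 1/6075227 = -5750378537084/6075227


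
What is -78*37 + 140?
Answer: -2746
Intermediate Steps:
-78*37 + 140 = -2886 + 140 = -2746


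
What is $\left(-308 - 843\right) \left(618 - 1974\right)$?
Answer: $1560756$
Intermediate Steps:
$\left(-308 - 843\right) \left(618 - 1974\right) = \left(-1151\right) \left(-1356\right) = 1560756$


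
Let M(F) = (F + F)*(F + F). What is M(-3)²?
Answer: 1296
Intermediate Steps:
M(F) = 4*F² (M(F) = (2*F)*(2*F) = 4*F²)
M(-3)² = (4*(-3)²)² = (4*9)² = 36² = 1296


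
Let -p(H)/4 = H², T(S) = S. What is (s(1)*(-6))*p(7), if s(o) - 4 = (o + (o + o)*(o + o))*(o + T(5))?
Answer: 39984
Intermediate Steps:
p(H) = -4*H²
s(o) = 4 + (5 + o)*(o + 4*o²) (s(o) = 4 + (o + (o + o)*(o + o))*(o + 5) = 4 + (o + (2*o)*(2*o))*(5 + o) = 4 + (o + 4*o²)*(5 + o) = 4 + (5 + o)*(o + 4*o²))
(s(1)*(-6))*p(7) = ((4 + 4*1³ + 5*1 + 21*1²)*(-6))*(-4*7²) = ((4 + 4*1 + 5 + 21*1)*(-6))*(-4*49) = ((4 + 4 + 5 + 21)*(-6))*(-196) = (34*(-6))*(-196) = -204*(-196) = 39984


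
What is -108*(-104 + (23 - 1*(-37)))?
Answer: 4752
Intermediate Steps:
-108*(-104 + (23 - 1*(-37))) = -108*(-104 + (23 + 37)) = -108*(-104 + 60) = -108*(-44) = 4752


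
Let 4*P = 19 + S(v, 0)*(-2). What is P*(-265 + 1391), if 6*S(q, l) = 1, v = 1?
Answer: 15764/3 ≈ 5254.7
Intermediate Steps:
S(q, l) = ⅙ (S(q, l) = (⅙)*1 = ⅙)
P = 14/3 (P = (19 + (⅙)*(-2))/4 = (19 - ⅓)/4 = (¼)*(56/3) = 14/3 ≈ 4.6667)
P*(-265 + 1391) = 14*(-265 + 1391)/3 = (14/3)*1126 = 15764/3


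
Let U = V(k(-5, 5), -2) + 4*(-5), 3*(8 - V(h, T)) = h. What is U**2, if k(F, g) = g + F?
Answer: 144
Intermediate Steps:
k(F, g) = F + g
V(h, T) = 8 - h/3
U = -12 (U = (8 - (-5 + 5)/3) + 4*(-5) = (8 - 1/3*0) - 20 = (8 + 0) - 20 = 8 - 20 = -12)
U**2 = (-12)**2 = 144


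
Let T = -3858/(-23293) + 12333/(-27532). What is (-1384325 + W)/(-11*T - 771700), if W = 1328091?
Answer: 36063025928984/494891437813957 ≈ 0.072871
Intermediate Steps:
T = -181054113/641302876 (T = -3858*(-1/23293) + 12333*(-1/27532) = 3858/23293 - 12333/27532 = -181054113/641302876 ≈ -0.28232)
(-1384325 + W)/(-11*T - 771700) = (-1384325 + 1328091)/(-11*(-181054113/641302876) - 771700) = -56234/(1991595243/641302876 - 771700) = -56234/(-494891437813957/641302876) = -56234*(-641302876/494891437813957) = 36063025928984/494891437813957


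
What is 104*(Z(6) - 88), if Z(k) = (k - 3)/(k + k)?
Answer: -9126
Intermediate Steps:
Z(k) = (-3 + k)/(2*k) (Z(k) = (-3 + k)/((2*k)) = (-3 + k)*(1/(2*k)) = (-3 + k)/(2*k))
104*(Z(6) - 88) = 104*((½)*(-3 + 6)/6 - 88) = 104*((½)*(⅙)*3 - 88) = 104*(¼ - 88) = 104*(-351/4) = -9126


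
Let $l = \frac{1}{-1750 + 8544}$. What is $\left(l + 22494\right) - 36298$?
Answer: $- \frac{93784375}{6794} \approx -13804.0$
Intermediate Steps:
$l = \frac{1}{6794} \approx 0.00014719$
$\left(l + 22494\right) - 36298 = \left(\frac{1}{6794} + 22494\right) - 36298 = \frac{152824237}{6794} - 36298 = - \frac{93784375}{6794}$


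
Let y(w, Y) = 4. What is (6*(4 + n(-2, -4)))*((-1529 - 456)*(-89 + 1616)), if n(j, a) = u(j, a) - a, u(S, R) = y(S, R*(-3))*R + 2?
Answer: 109119420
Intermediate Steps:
u(S, R) = 2 + 4*R (u(S, R) = 4*R + 2 = 2 + 4*R)
n(j, a) = 2 + 3*a (n(j, a) = (2 + 4*a) - a = 2 + 3*a)
(6*(4 + n(-2, -4)))*((-1529 - 456)*(-89 + 1616)) = (6*(4 + (2 + 3*(-4))))*((-1529 - 456)*(-89 + 1616)) = (6*(4 + (2 - 12)))*(-1985*1527) = (6*(4 - 10))*(-3031095) = (6*(-6))*(-3031095) = -36*(-3031095) = 109119420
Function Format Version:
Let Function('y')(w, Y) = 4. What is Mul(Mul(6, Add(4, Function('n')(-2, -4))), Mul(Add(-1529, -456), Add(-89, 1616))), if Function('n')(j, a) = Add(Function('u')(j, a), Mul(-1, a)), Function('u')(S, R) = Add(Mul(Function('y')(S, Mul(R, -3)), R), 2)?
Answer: 109119420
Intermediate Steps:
Function('u')(S, R) = Add(2, Mul(4, R)) (Function('u')(S, R) = Add(Mul(4, R), 2) = Add(2, Mul(4, R)))
Function('n')(j, a) = Add(2, Mul(3, a)) (Function('n')(j, a) = Add(Add(2, Mul(4, a)), Mul(-1, a)) = Add(2, Mul(3, a)))
Mul(Mul(6, Add(4, Function('n')(-2, -4))), Mul(Add(-1529, -456), Add(-89, 1616))) = Mul(Mul(6, Add(4, Add(2, Mul(3, -4)))), Mul(Add(-1529, -456), Add(-89, 1616))) = Mul(Mul(6, Add(4, Add(2, -12))), Mul(-1985, 1527)) = Mul(Mul(6, Add(4, -10)), -3031095) = Mul(Mul(6, -6), -3031095) = Mul(-36, -3031095) = 109119420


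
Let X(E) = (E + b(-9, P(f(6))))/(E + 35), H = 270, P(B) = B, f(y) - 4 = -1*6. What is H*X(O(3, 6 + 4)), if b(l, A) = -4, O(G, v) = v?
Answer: 36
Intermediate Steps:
f(y) = -2 (f(y) = 4 - 1*6 = 4 - 6 = -2)
X(E) = (-4 + E)/(35 + E) (X(E) = (E - 4)/(E + 35) = (-4 + E)/(35 + E))
H*X(O(3, 6 + 4)) = 270*((-4 + (6 + 4))/(35 + (6 + 4))) = 270*((-4 + 10)/(35 + 10)) = 270*(6/45) = 270*((1/45)*6) = 270*(2/15) = 36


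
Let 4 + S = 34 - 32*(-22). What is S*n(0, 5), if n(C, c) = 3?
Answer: 2202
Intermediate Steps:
S = 734 (S = -4 + (34 - 32*(-22)) = -4 + (34 + 704) = -4 + 738 = 734)
S*n(0, 5) = 734*3 = 2202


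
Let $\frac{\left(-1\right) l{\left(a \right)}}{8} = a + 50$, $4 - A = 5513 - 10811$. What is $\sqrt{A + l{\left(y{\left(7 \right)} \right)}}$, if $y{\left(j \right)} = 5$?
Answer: $\sqrt{4862} \approx 69.728$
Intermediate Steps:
$A = 5302$ ($A = 4 - \left(5513 - 10811\right) = 4 - -5298 = 4 + 5298 = 5302$)
$l{\left(a \right)} = -400 - 8 a$ ($l{\left(a \right)} = - 8 \left(a + 50\right) = - 8 \left(50 + a\right) = -400 - 8 a$)
$\sqrt{A + l{\left(y{\left(7 \right)} \right)}} = \sqrt{5302 - 440} = \sqrt{4862}$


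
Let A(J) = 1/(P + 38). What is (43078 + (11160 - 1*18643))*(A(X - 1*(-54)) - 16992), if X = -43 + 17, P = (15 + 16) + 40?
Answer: -65926460565/109 ≈ -6.0483e+8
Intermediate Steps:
P = 71 (P = 31 + 40 = 71)
X = -26
A(J) = 1/109 (A(J) = 1/(71 + 38) = 1/109)
(43078 + (11160 - 1*18643))*(A(X - 1*(-54)) - 16992) = (43078 + (11160 - 1*18643))*(1/109 - 16992) = (43078 + (11160 - 18643))*(-1852127/109) = (43078 - 7483)*(-1852127/109) = 35595*(-1852127/109) = -65926460565/109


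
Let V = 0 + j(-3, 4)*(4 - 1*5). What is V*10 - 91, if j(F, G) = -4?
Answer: -51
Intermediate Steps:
V = 4 (V = 0 - 4*(4 - 1*5) = 0 - 4*(4 - 5) = 0 - 4*(-1) = 0 + 4 = 4)
V*10 - 91 = 4*10 - 91 = 40 - 91 = -51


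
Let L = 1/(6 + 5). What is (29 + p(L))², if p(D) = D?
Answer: 102400/121 ≈ 846.28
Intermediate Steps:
L = 1/11 ≈ 0.090909
(29 + p(L))² = (29 + 1/11)² = (320/11)² = 102400/121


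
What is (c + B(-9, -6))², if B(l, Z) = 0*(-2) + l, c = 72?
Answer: 3969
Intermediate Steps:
B(l, Z) = l (B(l, Z) = 0 + l = l)
(c + B(-9, -6))² = (72 - 9)² = 63² = 3969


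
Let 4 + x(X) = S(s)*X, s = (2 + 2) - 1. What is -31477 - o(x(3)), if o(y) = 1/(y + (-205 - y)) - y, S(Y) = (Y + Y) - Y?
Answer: -6451759/205 ≈ -31472.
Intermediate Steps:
s = 3 (s = 4 - 1 = 3)
S(Y) = Y (S(Y) = 2*Y - Y = Y)
x(X) = -4 + 3*X
o(y) = -1/205 - y (o(y) = 1/(-205) - y = -1/205 - y)
-31477 - o(x(3)) = -31477 - (-1/205 - (-4 + 3*3)) = -31477 - (-1/205 - (-4 + 9)) = -31477 - (-1/205 - 1*5) = -31477 - (-1/205 - 5) = -31477 - 1*(-1026/205) = -31477 + 1026/205 = -6451759/205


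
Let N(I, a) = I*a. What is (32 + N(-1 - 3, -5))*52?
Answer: 2704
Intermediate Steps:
(32 + N(-1 - 3, -5))*52 = (32 + (-1 - 3)*(-5))*52 = (32 - 4*(-5))*52 = (32 + 20)*52 = 52*52 = 2704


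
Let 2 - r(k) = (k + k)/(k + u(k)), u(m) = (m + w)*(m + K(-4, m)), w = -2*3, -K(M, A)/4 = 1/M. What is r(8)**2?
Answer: 324/169 ≈ 1.9172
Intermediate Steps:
K(M, A) = -4/M
w = -6
u(m) = (1 + m)*(-6 + m) (u(m) = (m - 6)*(m - 4/(-4)) = (-6 + m)*(m - 4*(-1/4)) = (-6 + m)*(m + 1) = (-6 + m)*(1 + m) = (1 + m)*(-6 + m))
r(k) = 2 - 2*k/(-6 + k**2 - 4*k) (r(k) = 2 - (k + k)/(k + (-6 + k**2 - 5*k)) = 2 - 2*k/(-6 + k**2 - 4*k))
r(8)**2 = (2*(-6 + 8**2 - 5*8)/(-6 + 8**2 - 4*8))**2 = (2*(-6 + 64 - 40)/(-6 + 64 - 32))**2 = (2*18/26)**2 = (2*(1/26)*18)**2 = (18/13)**2 = 324/169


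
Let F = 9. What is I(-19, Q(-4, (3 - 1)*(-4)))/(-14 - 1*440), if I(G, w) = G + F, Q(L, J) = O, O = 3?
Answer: 5/227 ≈ 0.022026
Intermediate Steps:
Q(L, J) = 3
I(G, w) = 9 + G (I(G, w) = G + 9 = 9 + G)
I(-19, Q(-4, (3 - 1)*(-4)))/(-14 - 1*440) = (9 - 19)/(-14 - 1*440) = -10/(-14 - 440) = -10/(-454) = -10*(-1/454) = 5/227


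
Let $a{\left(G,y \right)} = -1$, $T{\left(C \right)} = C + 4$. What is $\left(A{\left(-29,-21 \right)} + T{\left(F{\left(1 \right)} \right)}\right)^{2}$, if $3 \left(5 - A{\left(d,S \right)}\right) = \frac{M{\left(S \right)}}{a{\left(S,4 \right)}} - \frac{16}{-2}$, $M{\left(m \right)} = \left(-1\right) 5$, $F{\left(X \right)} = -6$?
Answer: $\frac{16}{9} \approx 1.7778$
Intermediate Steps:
$T{\left(C \right)} = 4 + C$
$M{\left(m \right)} = -5$
$A{\left(d,S \right)} = \frac{2}{3}$ ($A{\left(d,S \right)} = 5 - \frac{- \frac{5}{-1} - \frac{16}{-2}}{3} = 5 - \frac{\left(-5\right) \left(-1\right) - -8}{3} = 5 - \frac{5 + 8}{3} = 5 - \frac{13}{3} = \frac{2}{3}$)
$\left(A{\left(-29,-21 \right)} + T{\left(F{\left(1 \right)} \right)}\right)^{2} = \left(\frac{2}{3} + \left(4 - 6\right)\right)^{2} = \left(\frac{2}{3} - 2\right)^{2} = \left(- \frac{4}{3}\right)^{2} = \frac{16}{9}$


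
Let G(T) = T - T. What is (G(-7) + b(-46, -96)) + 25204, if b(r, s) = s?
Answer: 25108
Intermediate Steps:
G(T) = 0
(G(-7) + b(-46, -96)) + 25204 = (0 - 96) + 25204 = -96 + 25204 = 25108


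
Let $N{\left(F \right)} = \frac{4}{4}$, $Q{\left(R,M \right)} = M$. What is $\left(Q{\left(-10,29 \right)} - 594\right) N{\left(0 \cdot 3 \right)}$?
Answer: $-565$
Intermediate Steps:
$N{\left(F \right)} = 1$ ($N{\left(F \right)} = 4 \cdot \frac{1}{4} = 1$)
$\left(Q{\left(-10,29 \right)} - 594\right) N{\left(0 \cdot 3 \right)} = \left(29 - 594\right) 1 = \left(-565\right) 1 = -565$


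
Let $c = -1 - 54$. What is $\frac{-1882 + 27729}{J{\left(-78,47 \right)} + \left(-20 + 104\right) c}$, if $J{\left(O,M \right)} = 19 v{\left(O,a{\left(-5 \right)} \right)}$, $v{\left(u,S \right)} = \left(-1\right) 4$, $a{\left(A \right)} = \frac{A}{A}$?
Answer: $- \frac{25847}{4696} \approx -5.504$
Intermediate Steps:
$a{\left(A \right)} = 1$
$v{\left(u,S \right)} = -4$
$J{\left(O,M \right)} = -76$ ($J{\left(O,M \right)} = 19 \left(-4\right) = -76$)
$c = -55$ ($c = -1 - 54 = -55$)
$\frac{-1882 + 27729}{J{\left(-78,47 \right)} + \left(-20 + 104\right) c} = \frac{-1882 + 27729}{-76 + \left(-20 + 104\right) \left(-55\right)} = \frac{25847}{-76 + 84 \left(-55\right)} = \frac{25847}{-76 - 4620} = \frac{25847}{-4696} = 25847 \left(- \frac{1}{4696}\right) = - \frac{25847}{4696}$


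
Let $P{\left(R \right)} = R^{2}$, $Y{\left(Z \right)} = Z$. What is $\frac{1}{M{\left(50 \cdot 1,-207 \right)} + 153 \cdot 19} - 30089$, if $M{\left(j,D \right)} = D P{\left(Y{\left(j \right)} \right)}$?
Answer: $- \frac{15483588778}{514593} \approx -30089.0$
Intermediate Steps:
$M{\left(j,D \right)} = D j^{2}$
$\frac{1}{M{\left(50 \cdot 1,-207 \right)} + 153 \cdot 19} - 30089 = \frac{1}{- 207 \left(50 \cdot 1\right)^{2} + 153 \cdot 19} - 30089 = \frac{1}{- 207 \cdot 50^{2} + 2907} - 30089 = \frac{1}{\left(-207\right) 2500 + 2907} - 30089 = \frac{1}{-517500 + 2907} - 30089 = \frac{1}{-514593} - 30089 = - \frac{1}{514593} - 30089 = - \frac{15483588778}{514593}$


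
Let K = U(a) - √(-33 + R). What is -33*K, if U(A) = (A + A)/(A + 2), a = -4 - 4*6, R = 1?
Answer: -924/13 + 132*I*√2 ≈ -71.077 + 186.68*I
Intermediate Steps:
a = -28 (a = -4 - 24 = -28)
U(A) = 2*A/(2 + A) (U(A) = (2*A)/(2 + A) = 2*A/(2 + A))
K = 28/13 - 4*I*√2 (K = 2*(-28)/(2 - 28) - √(-33 + 1) = 2*(-28)/(-26) - √(-32) = 2*(-28)*(-1/26) - 4*I*√2 = 28/13 - 4*I*√2 ≈ 2.1538 - 5.6569*I)
-33*K = -33*(28/13 - 4*I*√2) = -924/13 + 132*I*√2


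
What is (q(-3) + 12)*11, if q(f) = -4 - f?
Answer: 121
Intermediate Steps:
(q(-3) + 12)*11 = ((-4 - 1*(-3)) + 12)*11 = ((-4 + 3) + 12)*11 = (-1 + 12)*11 = 11*11 = 121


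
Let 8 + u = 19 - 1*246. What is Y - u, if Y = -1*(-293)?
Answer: 528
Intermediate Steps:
Y = 293
u = -235 (u = -8 + (19 - 1*246) = -8 + (19 - 246) = -8 - 227 = -235)
Y - u = 293 - 1*(-235) = 293 + 235 = 528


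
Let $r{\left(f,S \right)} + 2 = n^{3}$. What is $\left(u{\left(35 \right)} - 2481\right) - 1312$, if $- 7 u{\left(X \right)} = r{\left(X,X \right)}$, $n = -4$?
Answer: $- \frac{26485}{7} \approx -3783.6$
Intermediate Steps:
$r{\left(f,S \right)} = -66$ ($r{\left(f,S \right)} = -2 + \left(-4\right)^{3} = -2 - 64 = -66$)
$u{\left(X \right)} = \frac{66}{7}$ ($u{\left(X \right)} = \left(- \frac{1}{7}\right) \left(-66\right) = \frac{66}{7}$)
$\left(u{\left(35 \right)} - 2481\right) - 1312 = \left(\frac{66}{7} - 2481\right) - 1312 = - \frac{17301}{7} - 1312 = - \frac{26485}{7}$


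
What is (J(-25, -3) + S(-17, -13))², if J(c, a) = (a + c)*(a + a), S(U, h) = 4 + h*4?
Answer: 14400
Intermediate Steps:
S(U, h) = 4 + 4*h
J(c, a) = 2*a*(a + c) (J(c, a) = (a + c)*(2*a) = 2*a*(a + c))
(J(-25, -3) + S(-17, -13))² = (2*(-3)*(-3 - 25) + (4 + 4*(-13)))² = (2*(-3)*(-28) + (4 - 52))² = (168 - 48)² = 120² = 14400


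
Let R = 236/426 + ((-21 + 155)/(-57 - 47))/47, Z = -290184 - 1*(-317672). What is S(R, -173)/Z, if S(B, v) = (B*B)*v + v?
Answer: -59881792659725/7449116255073792 ≈ -0.0080388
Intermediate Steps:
Z = 27488 (Z = -290184 + 317672 = 27488)
R = 274121/520572 (R = 236*(1/426) + (134/(-104))*(1/47) = 118/213 + (134*(-1/104))*(1/47) = 118/213 - 67/52*1/47 = 118/213 - 67/2444 = 274121/520572 ≈ 0.52658)
S(B, v) = v + v*B² (S(B, v) = B²*v + v = v*B² + v = v + v*B²)
S(R, -173)/Z = -173*(1 + (274121/520572)²)/27488 = -173*(1 + 75142322641/270995207184)*(1/27488) = -173*346137529825/270995207184*(1/27488) = -59881792659725/270995207184*1/27488 = -59881792659725/7449116255073792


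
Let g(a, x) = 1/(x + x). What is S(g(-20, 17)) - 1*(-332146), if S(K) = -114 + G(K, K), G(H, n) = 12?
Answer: 332044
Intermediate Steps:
g(a, x) = 1/(2*x)
S(K) = -102 (S(K) = -114 + 12 = -102)
S(g(-20, 17)) - 1*(-332146) = -102 - 1*(-332146) = -102 + 332146 = 332044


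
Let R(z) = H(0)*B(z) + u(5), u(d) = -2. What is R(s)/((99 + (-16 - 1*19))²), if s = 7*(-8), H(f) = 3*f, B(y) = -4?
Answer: -1/2048 ≈ -0.00048828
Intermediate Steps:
s = -56
R(z) = -2 (R(z) = (3*0)*(-4) - 2 = 0*(-4) - 2 = 0 - 2 = -2)
R(s)/((99 + (-16 - 1*19))²) = -2/(99 + (-16 - 1*19))² = -2/(99 + (-16 - 19))² = -2/(99 - 35)² = -2/(64²) = -2/4096 = -2*1/4096 = -1/2048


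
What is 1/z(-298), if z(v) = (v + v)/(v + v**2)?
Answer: -297/2 ≈ -148.50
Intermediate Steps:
z(v) = 2*v/(v + v**2) (z(v) = (2*v)/(v + v**2) = 2*v/(v + v**2))
1/z(-298) = 1/(2/(1 - 298)) = 1/(2/(-297)) = 1/(2*(-1/297)) = 1/(-2/297) = -297/2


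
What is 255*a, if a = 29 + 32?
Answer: 15555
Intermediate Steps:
a = 61
255*a = 255*61 = 15555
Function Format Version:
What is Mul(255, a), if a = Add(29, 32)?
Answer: 15555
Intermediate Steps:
a = 61
Mul(255, a) = Mul(255, 61) = 15555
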